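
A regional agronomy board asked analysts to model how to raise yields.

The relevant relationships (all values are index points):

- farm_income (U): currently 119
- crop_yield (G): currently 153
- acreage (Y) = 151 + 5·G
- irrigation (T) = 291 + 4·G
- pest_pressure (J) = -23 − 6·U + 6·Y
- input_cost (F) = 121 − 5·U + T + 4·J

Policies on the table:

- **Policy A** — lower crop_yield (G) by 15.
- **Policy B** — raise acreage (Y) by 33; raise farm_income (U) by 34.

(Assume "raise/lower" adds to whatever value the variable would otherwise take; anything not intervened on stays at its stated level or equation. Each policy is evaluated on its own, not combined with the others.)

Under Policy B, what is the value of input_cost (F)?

Policy B (Y + 33, U + 34):
  U = 119 + 34 = 153
  G = 153
  Y = 151 + 5·153 (+33 from intervention) = 949
  T = 291 + 4·153 = 903
  J = -23 − 6·153 + 6·949 = 4753
  F = 121 − 5·153 + 903 + 4·4753 = 19271

19271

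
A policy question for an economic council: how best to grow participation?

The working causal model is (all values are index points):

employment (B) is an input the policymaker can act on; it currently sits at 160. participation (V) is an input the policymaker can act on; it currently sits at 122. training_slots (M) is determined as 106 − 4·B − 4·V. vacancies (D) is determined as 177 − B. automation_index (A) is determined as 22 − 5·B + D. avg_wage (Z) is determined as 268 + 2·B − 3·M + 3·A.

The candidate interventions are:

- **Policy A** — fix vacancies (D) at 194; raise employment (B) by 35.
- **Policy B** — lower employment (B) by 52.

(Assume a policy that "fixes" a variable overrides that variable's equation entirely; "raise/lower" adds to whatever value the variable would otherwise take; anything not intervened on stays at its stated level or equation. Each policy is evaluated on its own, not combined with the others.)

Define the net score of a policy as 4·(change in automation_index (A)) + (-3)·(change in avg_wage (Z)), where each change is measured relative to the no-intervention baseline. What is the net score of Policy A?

-1480

Baseline:
  B = 160
  V = 122
  M = 106 − 4·160 − 4·122 = -1022
  D = 177 − 160 = 17
  A = 22 − 5·160 + 17 = -761
  Z = 268 + 2·160 − 3·(-1022) + 3·(-761) = 1371
Policy A (D := 194, B + 35):
  B = 160 + 35 = 195
  V = 122
  M = 106 − 4·195 − 4·122 = -1162
  D = 194
  A = 22 − 5·195 + 194 = -759
  Z = 268 + 2·195 − 3·(-1162) + 3·(-759) = 1867
ΔA = -759 − (-761) = 2; ΔZ = 1867 − 1371 = 496
Score = 4·2 + (-3)·496 = -1480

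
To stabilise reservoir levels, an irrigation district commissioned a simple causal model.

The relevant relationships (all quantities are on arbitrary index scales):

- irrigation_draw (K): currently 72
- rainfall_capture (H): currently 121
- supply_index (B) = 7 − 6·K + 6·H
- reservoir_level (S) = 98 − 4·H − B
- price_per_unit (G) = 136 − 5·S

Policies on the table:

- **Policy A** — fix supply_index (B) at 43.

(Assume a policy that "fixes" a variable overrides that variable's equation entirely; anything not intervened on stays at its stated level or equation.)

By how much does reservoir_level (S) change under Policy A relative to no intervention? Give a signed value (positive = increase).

Baseline:
  K = 72
  H = 121
  B = 7 − 6·72 + 6·121 = 301
  S = 98 − 4·121 − 301 = -687
Policy A (B := 43):
  K = 72
  H = 121
  B = 43
  S = 98 − 4·121 − 43 = -429
Change in S: -429 − (-687) = 258

258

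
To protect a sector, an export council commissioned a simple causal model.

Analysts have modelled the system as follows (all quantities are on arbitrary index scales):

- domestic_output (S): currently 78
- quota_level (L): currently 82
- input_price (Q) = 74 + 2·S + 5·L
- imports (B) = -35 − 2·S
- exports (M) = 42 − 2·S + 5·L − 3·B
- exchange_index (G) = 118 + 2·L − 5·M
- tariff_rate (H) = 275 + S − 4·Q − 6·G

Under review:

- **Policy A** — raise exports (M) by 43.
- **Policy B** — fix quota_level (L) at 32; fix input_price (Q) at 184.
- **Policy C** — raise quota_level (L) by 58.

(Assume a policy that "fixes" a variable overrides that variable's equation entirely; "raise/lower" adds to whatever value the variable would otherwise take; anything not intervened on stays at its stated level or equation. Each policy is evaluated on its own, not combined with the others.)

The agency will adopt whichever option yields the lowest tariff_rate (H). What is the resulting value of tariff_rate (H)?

17095

Policy A (M + 43):
  S = 78
  L = 82
  Q = 74 + 2·78 + 5·82 = 640
  B = -35 − 2·78 = -191
  M = 42 − 2·78 + 5·82 − 3·(-191) (+43 from intervention) = 912
  G = 118 + 2·82 − 5·912 = -4278
  H = 275 + 78 − 4·640 − 6·(-4278) = 23461
Policy B (L := 32, Q := 184):
  S = 78
  L = 32
  Q = 184
  B = -35 − 2·78 = -191
  M = 42 − 2·78 + 5·32 − 3·(-191) = 619
  G = 118 + 2·32 − 5·619 = -2913
  H = 275 + 78 − 4·184 − 6·(-2913) = 17095
Policy C (L + 58):
  S = 78
  L = 82 + 58 = 140
  Q = 74 + 2·78 + 5·140 = 930
  B = -35 − 2·78 = -191
  M = 42 − 2·78 + 5·140 − 3·(-191) = 1159
  G = 118 + 2·140 − 5·1159 = -5397
  H = 275 + 78 − 4·930 − 6·(-5397) = 29015
Comparing — Policy A: H=23461, Policy B: H=17095, Policy C: H=29015. Lowest is 17095 (Policy B).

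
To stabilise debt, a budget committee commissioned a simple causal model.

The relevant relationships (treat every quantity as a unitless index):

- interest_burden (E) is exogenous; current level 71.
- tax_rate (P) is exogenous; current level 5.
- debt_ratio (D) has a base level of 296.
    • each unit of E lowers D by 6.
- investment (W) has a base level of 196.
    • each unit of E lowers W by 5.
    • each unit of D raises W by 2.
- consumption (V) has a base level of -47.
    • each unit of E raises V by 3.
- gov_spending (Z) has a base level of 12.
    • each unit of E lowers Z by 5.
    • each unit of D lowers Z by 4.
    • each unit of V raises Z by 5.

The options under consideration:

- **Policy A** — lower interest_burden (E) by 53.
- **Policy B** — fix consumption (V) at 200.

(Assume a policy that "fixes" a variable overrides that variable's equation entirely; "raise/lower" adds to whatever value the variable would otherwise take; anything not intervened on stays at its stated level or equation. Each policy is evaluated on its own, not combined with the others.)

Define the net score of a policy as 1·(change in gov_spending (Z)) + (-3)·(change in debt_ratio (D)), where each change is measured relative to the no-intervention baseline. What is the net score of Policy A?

Baseline:
  E = 71
  D = 296 − 6·71 = -130
  V = -47 + 3·71 = 166
  Z = 12 − 5·71 − 4·(-130) + 5·166 = 1007
Policy A (E − 53):
  E = 71 − 53 = 18
  D = 296 − 6·18 = 188
  V = -47 + 3·18 = 7
  Z = 12 − 5·18 − 4·188 + 5·7 = -795
ΔZ = -795 − 1007 = -1802; ΔD = 188 − (-130) = 318
Score = 1·(-1802) + (-3)·318 = -2756

-2756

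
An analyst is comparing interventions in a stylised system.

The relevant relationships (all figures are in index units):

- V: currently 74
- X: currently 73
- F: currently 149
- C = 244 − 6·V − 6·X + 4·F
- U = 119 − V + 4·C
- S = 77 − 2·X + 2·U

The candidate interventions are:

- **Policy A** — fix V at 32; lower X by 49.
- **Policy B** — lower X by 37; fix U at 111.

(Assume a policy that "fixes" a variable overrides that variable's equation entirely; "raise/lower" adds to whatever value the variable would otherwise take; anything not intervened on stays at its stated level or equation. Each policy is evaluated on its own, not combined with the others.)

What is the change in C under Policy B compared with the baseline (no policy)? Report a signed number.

222

Baseline:
  V = 74
  X = 73
  F = 149
  C = 244 − 6·74 − 6·73 + 4·149 = -42
Policy B (X − 37, U := 111):
  V = 74
  X = 73 − 37 = 36
  F = 149
  C = 244 − 6·74 − 6·36 + 4·149 = 180
Change in C: 180 − (-42) = 222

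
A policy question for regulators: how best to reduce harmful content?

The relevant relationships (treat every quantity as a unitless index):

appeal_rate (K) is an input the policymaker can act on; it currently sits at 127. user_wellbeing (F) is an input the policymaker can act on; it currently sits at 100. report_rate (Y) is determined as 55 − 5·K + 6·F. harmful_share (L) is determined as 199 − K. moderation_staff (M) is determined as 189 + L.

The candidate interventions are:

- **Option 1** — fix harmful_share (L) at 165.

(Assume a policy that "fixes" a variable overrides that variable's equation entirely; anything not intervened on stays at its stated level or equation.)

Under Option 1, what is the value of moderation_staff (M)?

Option 1 (L := 165):
  K = 127
  L = 165
  M = 189 + 165 = 354

354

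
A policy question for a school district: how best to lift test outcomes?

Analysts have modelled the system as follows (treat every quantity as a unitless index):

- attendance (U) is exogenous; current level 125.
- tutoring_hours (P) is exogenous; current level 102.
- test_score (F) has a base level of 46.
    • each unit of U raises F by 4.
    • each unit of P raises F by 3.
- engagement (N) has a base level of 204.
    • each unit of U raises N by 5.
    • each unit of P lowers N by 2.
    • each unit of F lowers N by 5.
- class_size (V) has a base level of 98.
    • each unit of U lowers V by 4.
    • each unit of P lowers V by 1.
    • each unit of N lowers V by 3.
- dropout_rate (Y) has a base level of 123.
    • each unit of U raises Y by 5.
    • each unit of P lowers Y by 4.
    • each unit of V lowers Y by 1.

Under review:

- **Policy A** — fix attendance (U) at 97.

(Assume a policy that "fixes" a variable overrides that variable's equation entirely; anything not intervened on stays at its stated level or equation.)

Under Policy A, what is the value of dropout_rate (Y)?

Policy A (U := 97):
  U = 97
  P = 102
  F = 46 + 4·97 + 3·102 = 740
  N = 204 + 5·97 − 2·102 − 5·740 = -3215
  V = 98 − 4·97 − 102 − 3·(-3215) = 9253
  Y = 123 + 5·97 − 4·102 − 9253 = -9053

-9053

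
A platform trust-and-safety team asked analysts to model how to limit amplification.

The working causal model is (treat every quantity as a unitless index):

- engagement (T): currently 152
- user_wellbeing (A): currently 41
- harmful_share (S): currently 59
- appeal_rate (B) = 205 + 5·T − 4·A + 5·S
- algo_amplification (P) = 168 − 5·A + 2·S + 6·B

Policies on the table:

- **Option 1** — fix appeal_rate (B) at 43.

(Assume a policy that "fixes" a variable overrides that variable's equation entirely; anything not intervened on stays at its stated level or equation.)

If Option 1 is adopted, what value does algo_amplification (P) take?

Option 1 (B := 43):
  T = 152
  A = 41
  S = 59
  B = 43
  P = 168 − 5·41 + 2·59 + 6·43 = 339

339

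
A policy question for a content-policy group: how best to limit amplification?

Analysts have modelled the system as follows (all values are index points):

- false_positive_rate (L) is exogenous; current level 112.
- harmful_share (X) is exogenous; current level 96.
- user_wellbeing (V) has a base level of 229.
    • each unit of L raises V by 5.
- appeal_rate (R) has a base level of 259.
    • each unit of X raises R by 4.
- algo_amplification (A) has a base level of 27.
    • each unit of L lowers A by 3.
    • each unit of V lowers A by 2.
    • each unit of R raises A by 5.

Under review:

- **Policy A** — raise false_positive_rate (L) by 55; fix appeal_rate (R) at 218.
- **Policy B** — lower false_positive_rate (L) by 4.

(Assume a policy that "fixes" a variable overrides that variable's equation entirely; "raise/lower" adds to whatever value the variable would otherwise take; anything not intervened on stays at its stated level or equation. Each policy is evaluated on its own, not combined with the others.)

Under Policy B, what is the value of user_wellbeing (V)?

Policy B (L − 4):
  L = 112 − 4 = 108
  V = 229 + 5·108 = 769

769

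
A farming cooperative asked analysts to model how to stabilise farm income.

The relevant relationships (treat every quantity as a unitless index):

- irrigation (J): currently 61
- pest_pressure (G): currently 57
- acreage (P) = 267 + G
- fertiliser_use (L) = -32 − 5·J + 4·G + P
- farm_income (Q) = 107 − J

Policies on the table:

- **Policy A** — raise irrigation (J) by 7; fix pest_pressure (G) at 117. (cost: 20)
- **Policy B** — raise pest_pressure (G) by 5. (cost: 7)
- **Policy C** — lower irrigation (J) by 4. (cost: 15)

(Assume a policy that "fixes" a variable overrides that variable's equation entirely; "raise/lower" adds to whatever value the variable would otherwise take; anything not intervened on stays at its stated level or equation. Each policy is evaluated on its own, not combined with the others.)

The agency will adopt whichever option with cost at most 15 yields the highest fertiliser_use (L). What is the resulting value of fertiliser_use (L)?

240

Policy B (G + 5):
  J = 61
  G = 57 + 5 = 62
  P = 267 + 62 = 329
  L = -32 − 5·61 + 4·62 + 329 = 240
Policy C (J − 4):
  J = 61 − 4 = 57
  G = 57
  P = 267 + 57 = 324
  L = -32 − 5·57 + 4·57 + 324 = 235
Comparing — Policy B: L=240, Policy C: L=235. Highest is 240 (Policy B).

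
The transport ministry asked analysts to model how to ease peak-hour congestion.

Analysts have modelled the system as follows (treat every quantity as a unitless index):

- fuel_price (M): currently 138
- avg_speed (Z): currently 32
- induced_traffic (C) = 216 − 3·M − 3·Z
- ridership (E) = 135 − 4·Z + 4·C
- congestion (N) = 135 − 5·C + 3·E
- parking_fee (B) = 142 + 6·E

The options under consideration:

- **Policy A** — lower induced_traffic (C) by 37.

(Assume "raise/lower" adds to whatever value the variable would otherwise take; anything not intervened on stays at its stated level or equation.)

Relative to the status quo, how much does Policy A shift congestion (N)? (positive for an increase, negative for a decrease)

Baseline:
  M = 138
  Z = 32
  C = 216 − 3·138 − 3·32 = -294
  E = 135 − 4·32 + 4·(-294) = -1169
  N = 135 − 5·(-294) + 3·(-1169) = -1902
Policy A (C − 37):
  M = 138
  Z = 32
  C = 216 − 3·138 − 3·32 (−37 from intervention) = -331
  E = 135 − 4·32 + 4·(-331) = -1317
  N = 135 − 5·(-331) + 3·(-1317) = -2161
Change in N: -2161 − (-1902) = -259

-259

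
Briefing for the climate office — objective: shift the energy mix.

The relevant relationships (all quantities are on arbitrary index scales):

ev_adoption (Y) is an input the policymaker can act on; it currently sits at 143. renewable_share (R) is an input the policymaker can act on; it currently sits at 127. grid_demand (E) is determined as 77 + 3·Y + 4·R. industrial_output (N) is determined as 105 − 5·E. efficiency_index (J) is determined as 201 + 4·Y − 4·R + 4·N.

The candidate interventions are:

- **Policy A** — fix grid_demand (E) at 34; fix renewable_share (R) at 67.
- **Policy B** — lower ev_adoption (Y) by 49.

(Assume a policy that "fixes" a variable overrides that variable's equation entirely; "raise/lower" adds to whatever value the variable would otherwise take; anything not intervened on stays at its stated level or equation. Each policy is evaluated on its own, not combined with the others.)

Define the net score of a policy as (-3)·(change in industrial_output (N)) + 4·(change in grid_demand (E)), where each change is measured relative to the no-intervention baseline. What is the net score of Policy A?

-18620

Baseline:
  Y = 143
  R = 127
  E = 77 + 3·143 + 4·127 = 1014
  N = 105 − 5·1014 = -4965
Policy A (E := 34, R := 67):
  Y = 143
  R = 67
  E = 34
  N = 105 − 5·34 = -65
ΔN = -65 − (-4965) = 4900; ΔE = 34 − 1014 = -980
Score = (-3)·4900 + 4·(-980) = -18620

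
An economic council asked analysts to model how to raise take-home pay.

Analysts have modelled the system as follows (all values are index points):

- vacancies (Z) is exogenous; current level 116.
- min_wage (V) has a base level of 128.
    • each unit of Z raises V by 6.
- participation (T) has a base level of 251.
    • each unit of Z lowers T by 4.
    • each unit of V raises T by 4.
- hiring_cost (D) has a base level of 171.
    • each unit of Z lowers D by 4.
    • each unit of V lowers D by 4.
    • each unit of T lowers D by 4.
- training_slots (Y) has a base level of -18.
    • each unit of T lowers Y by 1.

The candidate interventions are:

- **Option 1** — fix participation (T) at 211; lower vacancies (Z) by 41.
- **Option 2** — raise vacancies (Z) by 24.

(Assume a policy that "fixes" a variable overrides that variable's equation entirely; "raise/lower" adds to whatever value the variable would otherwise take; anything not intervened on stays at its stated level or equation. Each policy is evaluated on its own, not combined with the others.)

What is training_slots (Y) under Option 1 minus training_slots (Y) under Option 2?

Option 1 (T := 211, Z − 41):
  Z = 116 − 41 = 75
  V = 128 + 6·75 = 578
  T = 211
  Y = -18 − 211 = -229
Option 2 (Z + 24):
  Z = 116 + 24 = 140
  V = 128 + 6·140 = 968
  T = 251 − 4·140 + 4·968 = 3563
  Y = -18 − 3563 = -3581
Y: -229 − (-3581) = 3352

3352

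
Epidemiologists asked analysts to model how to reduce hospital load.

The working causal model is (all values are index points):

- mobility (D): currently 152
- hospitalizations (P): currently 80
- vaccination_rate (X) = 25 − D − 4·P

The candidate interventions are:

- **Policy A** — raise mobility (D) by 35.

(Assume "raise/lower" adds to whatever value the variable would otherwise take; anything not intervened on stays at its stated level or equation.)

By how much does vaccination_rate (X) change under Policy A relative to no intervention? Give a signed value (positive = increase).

Baseline:
  D = 152
  P = 80
  X = 25 − 152 − 4·80 = -447
Policy A (D + 35):
  D = 152 + 35 = 187
  P = 80
  X = 25 − 187 − 4·80 = -482
Change in X: -482 − (-447) = -35

-35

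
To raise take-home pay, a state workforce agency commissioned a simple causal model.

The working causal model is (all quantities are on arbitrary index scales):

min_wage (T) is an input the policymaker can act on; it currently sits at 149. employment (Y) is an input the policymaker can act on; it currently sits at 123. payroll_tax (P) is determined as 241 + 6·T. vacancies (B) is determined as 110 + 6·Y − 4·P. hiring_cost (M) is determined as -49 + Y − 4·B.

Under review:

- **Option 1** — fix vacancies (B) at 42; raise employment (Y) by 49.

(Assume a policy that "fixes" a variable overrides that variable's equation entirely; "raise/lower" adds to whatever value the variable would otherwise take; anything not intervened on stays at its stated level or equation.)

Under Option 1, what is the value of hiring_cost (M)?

Option 1 (B := 42, Y + 49):
  T = 149
  Y = 123 + 49 = 172
  P = 241 + 6·149 = 1135
  B = 42
  M = -49 + 172 − 4·42 = -45

-45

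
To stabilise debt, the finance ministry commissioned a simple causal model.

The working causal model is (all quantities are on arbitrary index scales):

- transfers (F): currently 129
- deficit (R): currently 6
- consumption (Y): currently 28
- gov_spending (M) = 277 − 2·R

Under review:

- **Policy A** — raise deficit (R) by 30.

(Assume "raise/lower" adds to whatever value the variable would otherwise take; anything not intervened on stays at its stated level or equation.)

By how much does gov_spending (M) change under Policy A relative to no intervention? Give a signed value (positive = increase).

Baseline:
  R = 6
  M = 277 − 2·6 = 265
Policy A (R + 30):
  R = 6 + 30 = 36
  M = 277 − 2·36 = 205
Change in M: 205 − 265 = -60

-60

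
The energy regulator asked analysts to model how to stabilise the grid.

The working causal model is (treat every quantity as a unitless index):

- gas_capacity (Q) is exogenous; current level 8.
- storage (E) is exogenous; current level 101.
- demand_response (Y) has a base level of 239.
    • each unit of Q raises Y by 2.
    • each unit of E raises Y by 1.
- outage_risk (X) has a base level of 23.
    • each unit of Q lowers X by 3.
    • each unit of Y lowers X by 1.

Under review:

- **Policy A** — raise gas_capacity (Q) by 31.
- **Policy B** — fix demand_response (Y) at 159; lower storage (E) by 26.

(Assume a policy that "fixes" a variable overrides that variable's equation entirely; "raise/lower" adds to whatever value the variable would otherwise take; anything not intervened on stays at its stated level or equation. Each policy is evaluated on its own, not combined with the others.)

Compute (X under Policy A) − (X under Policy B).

Policy A (Q + 31):
  Q = 8 + 31 = 39
  E = 101
  Y = 239 + 2·39 + 101 = 418
  X = 23 − 3·39 − 418 = -512
Policy B (Y := 159, E − 26):
  Q = 8
  E = 101 − 26 = 75
  Y = 159
  X = 23 − 3·8 − 159 = -160
X: -512 − (-160) = -352

-352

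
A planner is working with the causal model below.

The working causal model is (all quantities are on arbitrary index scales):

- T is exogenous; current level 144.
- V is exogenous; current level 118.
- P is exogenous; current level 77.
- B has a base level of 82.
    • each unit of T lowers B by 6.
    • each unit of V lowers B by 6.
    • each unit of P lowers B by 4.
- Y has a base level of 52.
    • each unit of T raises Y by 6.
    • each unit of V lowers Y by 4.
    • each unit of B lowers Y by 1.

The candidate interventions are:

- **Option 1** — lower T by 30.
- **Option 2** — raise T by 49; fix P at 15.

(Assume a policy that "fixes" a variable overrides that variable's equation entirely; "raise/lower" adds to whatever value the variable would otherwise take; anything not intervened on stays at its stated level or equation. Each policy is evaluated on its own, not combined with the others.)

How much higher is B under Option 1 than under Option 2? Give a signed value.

Option 1 (T − 30):
  T = 144 − 30 = 114
  V = 118
  P = 77
  B = 82 − 6·114 − 6·118 − 4·77 = -1618
Option 2 (T + 49, P := 15):
  T = 144 + 49 = 193
  V = 118
  P = 15
  B = 82 − 6·193 − 6·118 − 4·15 = -1844
B: -1618 − (-1844) = 226

226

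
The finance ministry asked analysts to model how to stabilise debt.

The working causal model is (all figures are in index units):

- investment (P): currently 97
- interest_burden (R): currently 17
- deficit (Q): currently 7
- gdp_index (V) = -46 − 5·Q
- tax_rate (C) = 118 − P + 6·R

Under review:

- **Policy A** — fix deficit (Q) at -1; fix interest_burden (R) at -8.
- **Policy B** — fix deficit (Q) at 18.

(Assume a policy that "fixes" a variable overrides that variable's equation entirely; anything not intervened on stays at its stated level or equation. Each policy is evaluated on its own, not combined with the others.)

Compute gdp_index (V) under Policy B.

-136

Policy B (Q := 18):
  Q = 18
  V = -46 − 5·18 = -136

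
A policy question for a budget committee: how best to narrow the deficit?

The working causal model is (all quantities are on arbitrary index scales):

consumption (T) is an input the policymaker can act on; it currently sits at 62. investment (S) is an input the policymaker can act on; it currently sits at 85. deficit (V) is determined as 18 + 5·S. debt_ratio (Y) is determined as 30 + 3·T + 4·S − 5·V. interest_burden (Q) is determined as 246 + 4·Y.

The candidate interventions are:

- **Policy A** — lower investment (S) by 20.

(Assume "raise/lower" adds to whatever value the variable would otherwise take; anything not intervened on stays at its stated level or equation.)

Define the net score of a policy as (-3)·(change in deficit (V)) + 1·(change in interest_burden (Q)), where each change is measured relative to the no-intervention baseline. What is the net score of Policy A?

Baseline:
  T = 62
  S = 85
  V = 18 + 5·85 = 443
  Y = 30 + 3·62 + 4·85 − 5·443 = -1659
  Q = 246 + 4·(-1659) = -6390
Policy A (S − 20):
  T = 62
  S = 85 − 20 = 65
  V = 18 + 5·65 = 343
  Y = 30 + 3·62 + 4·65 − 5·343 = -1239
  Q = 246 + 4·(-1239) = -4710
ΔV = 343 − 443 = -100; ΔQ = -4710 − (-6390) = 1680
Score = (-3)·(-100) + 1·1680 = 1980

1980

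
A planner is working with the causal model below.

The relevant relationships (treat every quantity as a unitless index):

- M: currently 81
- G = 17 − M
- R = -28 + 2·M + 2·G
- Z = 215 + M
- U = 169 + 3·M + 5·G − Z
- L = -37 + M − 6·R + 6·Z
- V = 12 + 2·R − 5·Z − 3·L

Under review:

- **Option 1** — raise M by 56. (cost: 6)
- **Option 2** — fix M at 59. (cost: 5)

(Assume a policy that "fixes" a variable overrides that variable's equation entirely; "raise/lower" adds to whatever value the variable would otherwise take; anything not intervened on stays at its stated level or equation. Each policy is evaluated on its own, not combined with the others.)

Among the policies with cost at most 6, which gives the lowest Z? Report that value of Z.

274

Option 1 (M + 56):
  M = 81 + 56 = 137
  Z = 215 + 137 = 352
Option 2 (M := 59):
  M = 59
  Z = 215 + 59 = 274
Comparing — Option 1: Z=352, Option 2: Z=274. Lowest is 274 (Option 2).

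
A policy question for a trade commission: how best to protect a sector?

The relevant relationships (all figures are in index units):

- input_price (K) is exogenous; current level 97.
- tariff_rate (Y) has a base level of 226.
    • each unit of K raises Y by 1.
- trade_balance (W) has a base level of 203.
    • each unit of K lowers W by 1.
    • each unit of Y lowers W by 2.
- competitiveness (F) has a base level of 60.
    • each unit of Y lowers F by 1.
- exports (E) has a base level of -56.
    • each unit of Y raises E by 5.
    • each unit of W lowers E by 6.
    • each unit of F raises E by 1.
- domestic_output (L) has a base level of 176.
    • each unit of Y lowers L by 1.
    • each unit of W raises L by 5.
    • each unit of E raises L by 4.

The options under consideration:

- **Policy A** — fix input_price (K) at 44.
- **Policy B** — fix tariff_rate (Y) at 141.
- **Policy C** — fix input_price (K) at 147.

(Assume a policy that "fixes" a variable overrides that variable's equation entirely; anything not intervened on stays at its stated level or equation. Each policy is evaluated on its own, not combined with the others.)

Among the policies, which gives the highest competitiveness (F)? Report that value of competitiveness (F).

Policy A (K := 44):
  K = 44
  Y = 226 + 44 = 270
  F = 60 − 270 = -210
Policy B (Y := 141):
  K = 97
  Y = 141
  F = 60 − 141 = -81
Policy C (K := 147):
  K = 147
  Y = 226 + 147 = 373
  F = 60 − 373 = -313
Comparing — Policy A: F=-210, Policy B: F=-81, Policy C: F=-313. Highest is -81 (Policy B).

-81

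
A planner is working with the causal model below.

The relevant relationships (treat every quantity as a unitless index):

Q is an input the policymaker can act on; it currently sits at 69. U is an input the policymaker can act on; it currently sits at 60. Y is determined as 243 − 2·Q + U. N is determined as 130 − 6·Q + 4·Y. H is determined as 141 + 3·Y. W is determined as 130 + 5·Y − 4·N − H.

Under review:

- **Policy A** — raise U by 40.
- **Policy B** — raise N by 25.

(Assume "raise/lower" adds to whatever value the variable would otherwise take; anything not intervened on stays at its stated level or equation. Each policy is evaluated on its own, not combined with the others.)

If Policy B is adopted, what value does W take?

Policy B (N + 25):
  Q = 69
  U = 60
  Y = 243 − 2·69 + 60 = 165
  N = 130 − 6·69 + 4·165 (+25 from intervention) = 401
  H = 141 + 3·165 = 636
  W = 130 + 5·165 − 4·401 − 636 = -1285

-1285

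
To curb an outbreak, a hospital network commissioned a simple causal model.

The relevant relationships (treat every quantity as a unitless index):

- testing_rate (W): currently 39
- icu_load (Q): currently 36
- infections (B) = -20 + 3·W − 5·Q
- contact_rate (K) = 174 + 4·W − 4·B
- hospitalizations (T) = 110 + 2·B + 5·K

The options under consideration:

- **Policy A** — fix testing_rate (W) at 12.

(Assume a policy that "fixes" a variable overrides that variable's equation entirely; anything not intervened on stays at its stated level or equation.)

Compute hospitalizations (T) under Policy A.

Policy A (W := 12):
  W = 12
  Q = 36
  B = -20 + 3·12 − 5·36 = -164
  K = 174 + 4·12 − 4·(-164) = 878
  T = 110 + 2·(-164) + 5·878 = 4172

4172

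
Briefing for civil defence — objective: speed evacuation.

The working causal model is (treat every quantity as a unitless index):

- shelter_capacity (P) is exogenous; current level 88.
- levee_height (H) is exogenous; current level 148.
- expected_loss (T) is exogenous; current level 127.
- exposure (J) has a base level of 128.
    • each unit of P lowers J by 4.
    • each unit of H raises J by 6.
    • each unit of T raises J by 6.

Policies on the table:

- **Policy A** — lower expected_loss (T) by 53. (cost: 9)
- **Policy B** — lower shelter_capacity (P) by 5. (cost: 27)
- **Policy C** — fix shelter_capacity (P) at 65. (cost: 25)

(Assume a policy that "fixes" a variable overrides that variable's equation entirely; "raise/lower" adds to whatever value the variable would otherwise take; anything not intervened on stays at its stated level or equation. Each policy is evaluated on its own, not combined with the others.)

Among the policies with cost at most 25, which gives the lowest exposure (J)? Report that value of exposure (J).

Policy A (T − 53):
  P = 88
  H = 148
  T = 127 − 53 = 74
  J = 128 − 4·88 + 6·148 + 6·74 = 1108
Policy C (P := 65):
  P = 65
  H = 148
  T = 127
  J = 128 − 4·65 + 6·148 + 6·127 = 1518
Comparing — Policy A: J=1108, Policy C: J=1518. Lowest is 1108 (Policy A).

1108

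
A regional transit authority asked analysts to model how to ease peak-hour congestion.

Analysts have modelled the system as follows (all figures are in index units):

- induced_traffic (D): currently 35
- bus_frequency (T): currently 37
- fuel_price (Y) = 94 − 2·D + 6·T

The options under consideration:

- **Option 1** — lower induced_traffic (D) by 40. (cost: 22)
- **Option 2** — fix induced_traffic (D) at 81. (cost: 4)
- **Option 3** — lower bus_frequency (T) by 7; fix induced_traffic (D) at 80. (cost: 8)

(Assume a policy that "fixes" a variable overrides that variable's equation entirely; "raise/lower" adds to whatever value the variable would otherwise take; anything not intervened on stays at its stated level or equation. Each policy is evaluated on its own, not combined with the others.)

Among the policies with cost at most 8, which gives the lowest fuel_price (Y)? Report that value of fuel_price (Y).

Option 2 (D := 81):
  D = 81
  T = 37
  Y = 94 − 2·81 + 6·37 = 154
Option 3 (T − 7, D := 80):
  D = 80
  T = 37 − 7 = 30
  Y = 94 − 2·80 + 6·30 = 114
Comparing — Option 2: Y=154, Option 3: Y=114. Lowest is 114 (Option 3).

114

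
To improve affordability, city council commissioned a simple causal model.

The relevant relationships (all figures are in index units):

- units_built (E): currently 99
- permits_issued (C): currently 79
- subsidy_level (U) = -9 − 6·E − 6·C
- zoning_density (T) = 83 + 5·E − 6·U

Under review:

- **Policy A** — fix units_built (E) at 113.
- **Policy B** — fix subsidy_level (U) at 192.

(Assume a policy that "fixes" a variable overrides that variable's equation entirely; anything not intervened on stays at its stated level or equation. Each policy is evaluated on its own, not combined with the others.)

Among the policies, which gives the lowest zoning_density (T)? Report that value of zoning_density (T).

-574

Policy A (E := 113):
  E = 113
  C = 79
  U = -9 − 6·113 − 6·79 = -1161
  T = 83 + 5·113 − 6·(-1161) = 7614
Policy B (U := 192):
  E = 99
  C = 79
  U = 192
  T = 83 + 5·99 − 6·192 = -574
Comparing — Policy A: T=7614, Policy B: T=-574. Lowest is -574 (Policy B).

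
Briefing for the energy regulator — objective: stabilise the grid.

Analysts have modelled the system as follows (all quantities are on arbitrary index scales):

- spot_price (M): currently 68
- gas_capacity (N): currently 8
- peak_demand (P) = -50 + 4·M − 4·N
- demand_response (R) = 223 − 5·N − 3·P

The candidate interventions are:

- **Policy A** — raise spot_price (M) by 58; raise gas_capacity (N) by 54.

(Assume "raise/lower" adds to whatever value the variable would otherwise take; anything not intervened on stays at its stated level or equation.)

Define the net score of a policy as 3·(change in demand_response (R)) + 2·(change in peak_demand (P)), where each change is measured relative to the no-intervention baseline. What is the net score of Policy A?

Baseline:
  M = 68
  N = 8
  P = -50 + 4·68 − 4·8 = 190
  R = 223 − 5·8 − 3·190 = -387
Policy A (M + 58, N + 54):
  M = 68 + 58 = 126
  N = 8 + 54 = 62
  P = -50 + 4·126 − 4·62 = 206
  R = 223 − 5·62 − 3·206 = -705
ΔR = -705 − (-387) = -318; ΔP = 206 − 190 = 16
Score = 3·(-318) + 2·16 = -922

-922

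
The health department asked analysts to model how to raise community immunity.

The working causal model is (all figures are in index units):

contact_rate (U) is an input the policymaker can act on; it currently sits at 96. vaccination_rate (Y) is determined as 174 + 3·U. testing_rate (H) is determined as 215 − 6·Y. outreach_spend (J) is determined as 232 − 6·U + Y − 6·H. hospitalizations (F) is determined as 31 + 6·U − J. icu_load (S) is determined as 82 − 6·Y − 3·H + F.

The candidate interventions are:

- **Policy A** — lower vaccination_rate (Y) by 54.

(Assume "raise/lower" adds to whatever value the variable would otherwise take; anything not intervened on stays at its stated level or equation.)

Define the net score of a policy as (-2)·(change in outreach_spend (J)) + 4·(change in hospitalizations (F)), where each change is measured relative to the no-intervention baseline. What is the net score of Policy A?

Baseline:
  U = 96
  Y = 174 + 3·96 = 462
  H = 215 − 6·462 = -2557
  J = 232 − 6·96 + 462 − 6·(-2557) = 15460
  F = 31 + 6·96 − 15460 = -14853
Policy A (Y − 54):
  U = 96
  Y = 174 + 3·96 (−54 from intervention) = 408
  H = 215 − 6·408 = -2233
  J = 232 − 6·96 + 408 − 6·(-2233) = 13462
  F = 31 + 6·96 − 13462 = -12855
ΔJ = 13462 − 15460 = -1998; ΔF = -12855 − (-14853) = 1998
Score = (-2)·(-1998) + 4·1998 = 11988

11988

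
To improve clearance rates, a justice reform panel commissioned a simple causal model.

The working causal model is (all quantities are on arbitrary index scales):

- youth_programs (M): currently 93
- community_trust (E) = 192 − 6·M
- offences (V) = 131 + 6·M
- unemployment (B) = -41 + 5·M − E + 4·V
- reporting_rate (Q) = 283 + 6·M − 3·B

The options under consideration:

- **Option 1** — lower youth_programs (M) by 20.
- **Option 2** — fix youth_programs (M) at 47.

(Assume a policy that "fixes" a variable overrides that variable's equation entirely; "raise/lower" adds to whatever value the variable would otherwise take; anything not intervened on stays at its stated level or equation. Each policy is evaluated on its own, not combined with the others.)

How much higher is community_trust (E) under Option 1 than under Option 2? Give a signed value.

Option 1 (M − 20):
  M = 93 − 20 = 73
  E = 192 − 6·73 = -246
Option 2 (M := 47):
  M = 47
  E = 192 − 6·47 = -90
E: -246 − (-90) = -156

-156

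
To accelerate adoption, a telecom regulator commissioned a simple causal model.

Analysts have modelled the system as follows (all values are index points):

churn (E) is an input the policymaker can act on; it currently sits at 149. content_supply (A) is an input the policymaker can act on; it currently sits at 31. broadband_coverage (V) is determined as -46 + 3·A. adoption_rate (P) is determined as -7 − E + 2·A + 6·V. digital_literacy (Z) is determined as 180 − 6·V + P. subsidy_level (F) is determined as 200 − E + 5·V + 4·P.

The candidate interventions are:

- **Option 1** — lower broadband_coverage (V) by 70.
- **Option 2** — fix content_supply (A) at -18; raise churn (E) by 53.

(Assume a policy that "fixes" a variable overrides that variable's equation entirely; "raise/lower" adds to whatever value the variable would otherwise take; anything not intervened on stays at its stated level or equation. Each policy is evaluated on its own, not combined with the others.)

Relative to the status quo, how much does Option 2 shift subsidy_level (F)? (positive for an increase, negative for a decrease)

Baseline:
  E = 149
  A = 31
  V = -46 + 3·31 = 47
  P = -7 − 149 + 2·31 + 6·47 = 188
  F = 200 − 149 + 5·47 + 4·188 = 1038
Option 2 (A := -18, E + 53):
  E = 149 + 53 = 202
  A = -18
  V = -46 + 3·(-18) = -100
  P = -7 − 202 + 2·(-18) + 6·(-100) = -845
  F = 200 − 202 + 5·(-100) + 4·(-845) = -3882
Change in F: -3882 − 1038 = -4920

-4920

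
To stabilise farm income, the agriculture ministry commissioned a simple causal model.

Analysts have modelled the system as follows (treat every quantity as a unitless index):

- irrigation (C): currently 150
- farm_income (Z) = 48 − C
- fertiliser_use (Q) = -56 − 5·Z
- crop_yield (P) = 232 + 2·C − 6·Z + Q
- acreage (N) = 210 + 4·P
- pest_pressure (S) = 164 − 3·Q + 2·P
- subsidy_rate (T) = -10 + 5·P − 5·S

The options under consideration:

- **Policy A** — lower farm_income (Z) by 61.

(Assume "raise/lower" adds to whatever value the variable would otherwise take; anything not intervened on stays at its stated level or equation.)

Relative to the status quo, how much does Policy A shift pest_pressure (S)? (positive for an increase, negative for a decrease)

Baseline:
  C = 150
  Z = 48 − 150 = -102
  Q = -56 − 5·(-102) = 454
  P = 232 + 2·150 − 6·(-102) + 454 = 1598
  S = 164 − 3·454 + 2·1598 = 1998
Policy A (Z − 61):
  C = 150
  Z = 48 − 150 (−61 from intervention) = -163
  Q = -56 − 5·(-163) = 759
  P = 232 + 2·150 − 6·(-163) + 759 = 2269
  S = 164 − 3·759 + 2·2269 = 2425
Change in S: 2425 − 1998 = 427

427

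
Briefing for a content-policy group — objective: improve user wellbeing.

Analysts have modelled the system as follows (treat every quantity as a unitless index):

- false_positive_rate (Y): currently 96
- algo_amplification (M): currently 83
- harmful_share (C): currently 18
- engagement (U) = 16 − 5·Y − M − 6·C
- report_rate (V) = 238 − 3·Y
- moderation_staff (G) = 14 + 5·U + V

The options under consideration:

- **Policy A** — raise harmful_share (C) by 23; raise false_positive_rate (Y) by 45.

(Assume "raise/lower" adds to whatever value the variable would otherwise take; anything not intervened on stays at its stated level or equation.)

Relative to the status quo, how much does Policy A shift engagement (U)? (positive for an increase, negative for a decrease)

-363

Baseline:
  Y = 96
  M = 83
  C = 18
  U = 16 − 5·96 − 83 − 6·18 = -655
Policy A (C + 23, Y + 45):
  Y = 96 + 45 = 141
  M = 83
  C = 18 + 23 = 41
  U = 16 − 5·141 − 83 − 6·41 = -1018
Change in U: -1018 − (-655) = -363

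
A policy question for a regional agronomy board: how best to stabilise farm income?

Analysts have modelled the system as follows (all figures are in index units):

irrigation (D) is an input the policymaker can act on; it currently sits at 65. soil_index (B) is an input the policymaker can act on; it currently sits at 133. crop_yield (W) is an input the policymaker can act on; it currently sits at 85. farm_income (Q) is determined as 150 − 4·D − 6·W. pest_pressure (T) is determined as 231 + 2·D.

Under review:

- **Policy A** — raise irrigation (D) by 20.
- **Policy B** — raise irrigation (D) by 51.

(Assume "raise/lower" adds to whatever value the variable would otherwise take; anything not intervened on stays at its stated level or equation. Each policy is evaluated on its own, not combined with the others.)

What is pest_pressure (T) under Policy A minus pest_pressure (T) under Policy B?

-62

Policy A (D + 20):
  D = 65 + 20 = 85
  T = 231 + 2·85 = 401
Policy B (D + 51):
  D = 65 + 51 = 116
  T = 231 + 2·116 = 463
T: 401 − 463 = -62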